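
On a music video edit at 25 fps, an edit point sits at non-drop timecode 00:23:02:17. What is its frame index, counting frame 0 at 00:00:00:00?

34567

Total seconds to the label: (0 × 3600 + 23 × 60 + 2) = 1382.
Frame index = 1382 × 25 + 17 = 34567.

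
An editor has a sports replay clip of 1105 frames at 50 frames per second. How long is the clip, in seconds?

Running time = 1105 / (50) = 22.1 s.

22.1 seconds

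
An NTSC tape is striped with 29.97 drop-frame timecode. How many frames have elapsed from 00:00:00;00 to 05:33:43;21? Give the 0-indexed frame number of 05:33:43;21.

600111

As if non-drop at 30 labels/s: (5 × 3600 + 33 × 60 + 43) × 30 + 21 = 600711.
Minute boundaries passed: 333; those not divisible by 10: 333 − 33 = 300; dropped labels = 2 × 300 = 600.
Actual frame index = 600711 − 600 = 600111.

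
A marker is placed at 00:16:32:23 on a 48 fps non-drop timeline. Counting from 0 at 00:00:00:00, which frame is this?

47639

Total seconds to the label: (0 × 3600 + 16 × 60 + 32) = 992.
Frame index = 992 × 48 + 23 = 47639.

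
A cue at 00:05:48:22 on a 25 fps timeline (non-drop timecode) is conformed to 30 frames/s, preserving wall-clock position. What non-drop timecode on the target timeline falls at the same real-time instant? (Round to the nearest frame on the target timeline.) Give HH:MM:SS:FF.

Source frame index: (0×3600 + 5×60 + 48) × 25 + 22 = 8722.
Real time: 8722 / (25) = 8722/25 s.
Target frame: (8722/25) × (30) = 52332/5 ≈ 10466.400 → 10466.
At 30 labels/s: frame 10466 → 00:05:48:26.

00:05:48:26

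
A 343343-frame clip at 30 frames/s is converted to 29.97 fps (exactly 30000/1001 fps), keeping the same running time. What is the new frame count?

343000 frames

Target frames = source frames × (target rate / source rate) = 343343 × (30000/1001)/(30) = 343343 × 1000/1001 = 343000.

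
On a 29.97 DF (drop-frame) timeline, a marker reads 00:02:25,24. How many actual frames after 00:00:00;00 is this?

4370

Complete 10-minute blocks: 0, each 17982 frames → 0.
Remaining 2 whole minutes in the current block: 1800 + 1 × 1798 = 3598 frames.
Within the current minute: 25 × 30 + 24 − 2 = 772 (labels ;00/;01 skipped at this minute). Total = 0 + 3598 + 772 = 4370.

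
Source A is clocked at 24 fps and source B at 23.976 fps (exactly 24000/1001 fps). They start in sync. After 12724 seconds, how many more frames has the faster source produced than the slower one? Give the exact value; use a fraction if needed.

305376/1001 frames

A emits 24 × 12724 = 305376 frames; B emits 24000/1001 × 12724 = 305376000/1001.
Difference = 305376/1001 frames (≈ 305.0709); B is behind A.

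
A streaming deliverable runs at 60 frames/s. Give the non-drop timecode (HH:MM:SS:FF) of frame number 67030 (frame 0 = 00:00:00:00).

67030 ÷ 60 = 1117 full seconds, remainder 10 frames.
1117 s = 0 h 18 min 37 s.
Timecode: 00:18:37:10.

00:18:37:10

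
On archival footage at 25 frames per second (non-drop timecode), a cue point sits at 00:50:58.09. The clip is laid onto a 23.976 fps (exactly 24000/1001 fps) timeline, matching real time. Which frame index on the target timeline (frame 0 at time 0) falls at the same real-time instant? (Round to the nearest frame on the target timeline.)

Source frame index: (0×3600 + 50×60 + 58) × 25 + 9 = 76459.
Real time: 76459 / (25) = 76459/25 s.
Target frame: (76459/25) × (24000/1001) = 73400640/1001 ≈ 73327.313 → 73327.

frame 73327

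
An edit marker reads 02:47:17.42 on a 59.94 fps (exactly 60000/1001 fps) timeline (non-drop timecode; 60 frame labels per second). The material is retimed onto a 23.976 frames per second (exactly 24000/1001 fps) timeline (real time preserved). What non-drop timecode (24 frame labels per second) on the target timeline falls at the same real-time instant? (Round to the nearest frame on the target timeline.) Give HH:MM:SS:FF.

02:47:17:17

Source frame index: (2×3600 + 47×60 + 17) × 60 + 42 = 602262.
Real time: 602262 / (60000/1001) = 100477377/10000 s.
Target frame: (100477377/10000) × (24000/1001) = 1204524/5 ≈ 240904.800 → 240905.
At 24 labels/s: frame 240905 → 02:47:17:17.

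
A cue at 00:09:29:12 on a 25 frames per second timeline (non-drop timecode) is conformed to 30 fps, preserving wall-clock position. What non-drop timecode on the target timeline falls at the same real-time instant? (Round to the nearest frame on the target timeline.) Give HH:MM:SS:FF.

00:09:29:14

Source frame index: (0×3600 + 9×60 + 29) × 25 + 12 = 14237.
Real time: 14237 / (25) = 14237/25 s.
Target frame: (14237/25) × (30) = 85422/5 ≈ 17084.400 → 17084.
At 30 labels/s: frame 17084 → 00:09:29:14.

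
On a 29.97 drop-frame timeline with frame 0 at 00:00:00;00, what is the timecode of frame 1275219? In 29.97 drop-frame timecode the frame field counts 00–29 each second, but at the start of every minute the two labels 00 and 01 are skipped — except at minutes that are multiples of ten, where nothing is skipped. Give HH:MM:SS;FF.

11:49:09;27

Ten DF minutes hold 17982 frames, so frame 1275219 lies in block 70 (frames 1258740–1276721) with 16479 frames into that block.
The block's first minute is 1800 frames and the rest 1798 each; 16479 frames reaches minute 9, so 70 × 18 + 9 × 2 = 1278 labels have been skipped so far.
Adding those back, label number 1275219 + 1278 = 1276497 at 30 labels/s is 42549 s + 27 f = 11 h 49 min 9 s frame 27, i.e. 11:49:09;27.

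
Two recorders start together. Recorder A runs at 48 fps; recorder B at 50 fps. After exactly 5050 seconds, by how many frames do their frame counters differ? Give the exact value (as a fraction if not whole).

10100 frames

A emits 48 × 5050 = 242400 frames; B emits 50 × 5050 = 252500.
Difference = 10100 frames; B is ahead of A.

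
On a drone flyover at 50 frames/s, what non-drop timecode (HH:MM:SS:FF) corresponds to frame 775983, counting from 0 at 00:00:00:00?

04:18:39:33

775983 ÷ 50 = 15519 full seconds, remainder 33 frames.
15519 s = 4 h 18 min 39 s.
Timecode: 04:18:39:33.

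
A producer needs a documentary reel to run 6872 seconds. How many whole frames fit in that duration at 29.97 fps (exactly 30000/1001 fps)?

205954 frames

Frames = 6872 × 30000/1001 = 206160000/1001 ≈ 205954.0460.
Complete frames: 205954.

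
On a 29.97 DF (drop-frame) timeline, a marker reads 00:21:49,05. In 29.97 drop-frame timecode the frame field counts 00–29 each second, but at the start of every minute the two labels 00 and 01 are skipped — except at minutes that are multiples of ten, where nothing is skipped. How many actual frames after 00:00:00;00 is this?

39237

As if non-drop at 30 labels/s: (0 × 3600 + 21 × 60 + 49) × 30 + 5 = 39275.
Minute boundaries passed: 21; those not divisible by 10: 21 − 2 = 19; dropped labels = 2 × 19 = 38.
Actual frame index = 39275 − 38 = 39237.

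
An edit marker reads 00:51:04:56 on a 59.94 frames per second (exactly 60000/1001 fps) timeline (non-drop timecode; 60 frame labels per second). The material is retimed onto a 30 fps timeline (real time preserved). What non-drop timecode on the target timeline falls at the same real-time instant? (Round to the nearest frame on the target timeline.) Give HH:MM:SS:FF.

Source frame index: (0×3600 + 51×60 + 4) × 60 + 56 = 183896.
Real time: 183896 / (60000/1001) = 23009987/7500 s.
Target frame: (23009987/7500) × (30) = 23009987/250 ≈ 92039.948 → 92040.
At 30 labels/s: frame 92040 → 00:51:08:00.

00:51:08:00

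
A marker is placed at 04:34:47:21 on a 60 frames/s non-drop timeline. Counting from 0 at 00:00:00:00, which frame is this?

frame 989241

Total seconds to the label: (4 × 3600 + 34 × 60 + 47) = 16487.
Frame index = 16487 × 60 + 21 = 989241.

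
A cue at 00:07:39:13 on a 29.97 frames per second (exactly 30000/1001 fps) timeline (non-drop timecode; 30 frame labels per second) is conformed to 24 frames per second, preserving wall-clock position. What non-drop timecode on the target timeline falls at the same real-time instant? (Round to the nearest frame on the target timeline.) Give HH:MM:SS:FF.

Source frame index: (0×3600 + 7×60 + 39) × 30 + 13 = 13783.
Real time: 13783 / (30000/1001) = 13796783/30000 s.
Target frame: (13796783/30000) × (24) = 13796783/1250 ≈ 11037.426 → 11037.
At 24 labels/s: frame 11037 → 00:07:39:21.

00:07:39:21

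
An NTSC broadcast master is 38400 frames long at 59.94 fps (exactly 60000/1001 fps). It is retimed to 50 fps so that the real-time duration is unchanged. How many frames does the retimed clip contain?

Target frames = source frames × (target rate / source rate) = 38400 × (50)/(60000/1001) = 38400 × 1001/1200 = 32032.

32032 frames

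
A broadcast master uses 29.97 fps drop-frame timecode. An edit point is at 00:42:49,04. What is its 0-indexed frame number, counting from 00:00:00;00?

76998

As if non-drop at 30 labels/s: (0 × 3600 + 42 × 60 + 49) × 30 + 4 = 77074.
Minute boundaries passed: 42; those not divisible by 10: 42 − 4 = 38; dropped labels = 2 × 38 = 76.
Actual frame index = 77074 − 76 = 76998.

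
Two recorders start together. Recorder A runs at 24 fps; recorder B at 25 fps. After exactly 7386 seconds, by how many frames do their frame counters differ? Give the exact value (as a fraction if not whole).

7386 frames

A emits 24 × 7386 = 177264 frames; B emits 25 × 7386 = 184650.
Difference = 7386 frames; B is ahead of A.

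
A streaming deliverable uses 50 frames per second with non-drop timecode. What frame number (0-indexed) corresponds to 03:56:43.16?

Total seconds to the label: (3 × 3600 + 56 × 60 + 43) = 14203.
Frame index = 14203 × 50 + 16 = 710166.

710166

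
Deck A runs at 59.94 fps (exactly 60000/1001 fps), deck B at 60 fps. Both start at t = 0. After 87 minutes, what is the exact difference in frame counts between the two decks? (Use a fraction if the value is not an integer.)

87 min = 5220 s.
A emits 60000/1001 × 5220 = 313200000/1001 frames; B emits 60 × 5220 = 313200.
Difference = 313200/1001 frames (≈ 312.8871); B is ahead of A.

313200/1001 frames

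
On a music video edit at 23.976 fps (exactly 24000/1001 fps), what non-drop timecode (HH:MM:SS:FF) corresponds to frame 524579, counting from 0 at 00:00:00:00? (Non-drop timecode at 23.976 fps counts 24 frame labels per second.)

524579 ÷ 24 = 21857 full seconds, remainder 11 frames.
21857 s = 6 h 4 min 17 s.
Timecode: 06:04:17:11.

06:04:17:11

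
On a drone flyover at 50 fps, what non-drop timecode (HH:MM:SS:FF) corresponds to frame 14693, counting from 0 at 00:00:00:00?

14693 ÷ 50 = 293 full seconds, remainder 43 frames.
293 s = 0 h 4 min 53 s.
Timecode: 00:04:53:43.

00:04:53:43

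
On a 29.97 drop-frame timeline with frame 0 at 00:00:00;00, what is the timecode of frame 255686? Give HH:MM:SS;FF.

02:22:11;12

Ten DF minutes hold 17982 frames, so frame 255686 lies in block 14 (frames 251748–269729) with 3938 frames into that block.
The block's first minute is 1800 frames and the rest 1798 each; 3938 frames reaches minute 2, so 14 × 18 + 2 × 2 = 256 labels have been skipped so far.
Adding those back, label number 255686 + 256 = 255942 at 30 labels/s is 8531 s + 12 f = 2 h 22 min 11 s frame 12, i.e. 02:22:11;12.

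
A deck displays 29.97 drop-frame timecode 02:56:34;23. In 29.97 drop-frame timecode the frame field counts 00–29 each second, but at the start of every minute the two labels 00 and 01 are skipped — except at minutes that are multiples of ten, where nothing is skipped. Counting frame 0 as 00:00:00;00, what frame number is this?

Complete 10-minute blocks: 17, each 17982 frames → 305694.
Remaining 6 whole minutes in the current block: 1800 + 5 × 1798 = 10790 frames.
Within the current minute: 34 × 30 + 23 − 2 = 1041 (labels ;00/;01 skipped at this minute). Total = 305694 + 10790 + 1041 = 317525.

317525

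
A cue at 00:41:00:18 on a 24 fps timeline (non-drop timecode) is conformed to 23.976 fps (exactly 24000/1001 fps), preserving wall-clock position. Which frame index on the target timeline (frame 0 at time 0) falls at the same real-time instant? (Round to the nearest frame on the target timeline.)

Source frame index: (0×3600 + 41×60 + 0) × 24 + 18 = 59058.
Real time: 59058 / (24) = 9843/4 s.
Target frame: (9843/4) × (24000/1001) = 59058000/1001 ≈ 58999.001 → 58999.

frame 58999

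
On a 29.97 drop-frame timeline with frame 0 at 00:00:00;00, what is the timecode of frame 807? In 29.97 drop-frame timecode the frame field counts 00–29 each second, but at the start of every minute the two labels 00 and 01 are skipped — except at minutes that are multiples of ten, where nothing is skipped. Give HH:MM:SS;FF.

Each 10-minute DF block holds 10 × 60 × 30 − 9 × 2 = 17982 frames. 807 ÷ 17982 → 0 full blocks, remainder 807.
Within the partial block the first minute is 1800 frames and each further minute 1798, so 0 further minute boundaries passed. Total skipped labels = 18 × 0 + 2 × 0 = 0.
Non-drop label index = 807 + 0 = 807; at 30 labels/s that is 00:00:26:27, i.e. DF 00:00:26;27.

00:00:26;27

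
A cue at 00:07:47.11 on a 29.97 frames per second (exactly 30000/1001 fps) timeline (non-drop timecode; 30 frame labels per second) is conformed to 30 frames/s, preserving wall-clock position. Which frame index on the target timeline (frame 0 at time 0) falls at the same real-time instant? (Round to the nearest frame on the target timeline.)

frame 14035

Source frame index: (0×3600 + 7×60 + 47) × 30 + 11 = 14021.
Real time: 14021 / (30000/1001) = 14035021/30000 s.
Target frame: (14035021/30000) × (30) = 14035021/1000 ≈ 14035.021 → 14035.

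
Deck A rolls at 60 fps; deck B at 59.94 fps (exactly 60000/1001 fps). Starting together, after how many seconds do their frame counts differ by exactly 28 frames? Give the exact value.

The gap grows by |60000/1001 − 60| = 60/1001 frames per second.
Time for a 28-frame gap: 28 ÷ (60/1001) = 7007/15 s.

7007/15 seconds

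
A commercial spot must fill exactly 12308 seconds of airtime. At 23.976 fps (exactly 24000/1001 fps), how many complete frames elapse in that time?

Frames = 12308 × 24000/1001 = 295392000/1001 ≈ 295096.9031.
Complete frames: 295096.

295096 frames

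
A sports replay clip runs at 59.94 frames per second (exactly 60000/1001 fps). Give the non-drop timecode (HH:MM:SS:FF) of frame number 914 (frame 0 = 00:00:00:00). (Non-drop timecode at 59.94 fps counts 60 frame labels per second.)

00:00:15:14

914 ÷ 60 = 15 full seconds, remainder 14 frames.
15 s = 0 h 0 min 15 s.
Timecode: 00:00:15:14.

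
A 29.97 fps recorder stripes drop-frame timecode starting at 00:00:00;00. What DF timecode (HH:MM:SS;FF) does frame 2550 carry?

00:01:25;02

Ten DF minutes hold 17982 frames, so frame 2550 lies in block 0 (frames 0–17981) with 2550 frames into that block.
The block's first minute is 1800 frames and the rest 1798 each; 2550 frames reaches minute 1, so 0 × 18 + 1 × 2 = 2 labels have been skipped so far.
Adding those back, label number 2550 + 2 = 2552 at 30 labels/s is 85 s + 2 f = 0 h 1 min 25 s frame 2, i.e. 00:01:25;02.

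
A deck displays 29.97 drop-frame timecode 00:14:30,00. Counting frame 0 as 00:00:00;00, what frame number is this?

26074

As if non-drop at 30 labels/s: (0 × 3600 + 14 × 60 + 30) × 30 + 0 = 26100.
Minute boundaries passed: 14; those not divisible by 10: 14 − 1 = 13; dropped labels = 2 × 13 = 26.
Actual frame index = 26100 − 26 = 26074.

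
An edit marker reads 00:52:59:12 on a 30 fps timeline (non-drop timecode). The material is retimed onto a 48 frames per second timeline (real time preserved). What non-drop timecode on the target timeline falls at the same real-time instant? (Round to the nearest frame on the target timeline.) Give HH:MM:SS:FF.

Source frame index: (0×3600 + 52×60 + 59) × 30 + 12 = 95382.
Real time: 95382 / (30) = 15897/5 s.
Target frame: (15897/5) × (48) = 763056/5 ≈ 152611.200 → 152611.
At 48 labels/s: frame 152611 → 00:52:59:19.

00:52:59:19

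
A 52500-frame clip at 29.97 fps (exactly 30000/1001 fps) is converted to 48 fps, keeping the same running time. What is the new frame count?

84084 frames

Target frames = source frames × (target rate / source rate) = 52500 × (48)/(30000/1001) = 52500 × 1001/625 = 84084.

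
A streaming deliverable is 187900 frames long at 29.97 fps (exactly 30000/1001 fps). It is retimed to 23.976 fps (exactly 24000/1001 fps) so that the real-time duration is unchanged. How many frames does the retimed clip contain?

150320 frames

Target frames = source frames × (target rate / source rate) = 187900 × (24000/1001)/(30000/1001) = 187900 × 4/5 = 150320.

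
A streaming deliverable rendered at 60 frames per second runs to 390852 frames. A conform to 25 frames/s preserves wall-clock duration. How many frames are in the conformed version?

Target frames = source frames × (target rate / source rate) = 390852 × (25)/(60) = 390852 × 5/12 = 162855.

162855 frames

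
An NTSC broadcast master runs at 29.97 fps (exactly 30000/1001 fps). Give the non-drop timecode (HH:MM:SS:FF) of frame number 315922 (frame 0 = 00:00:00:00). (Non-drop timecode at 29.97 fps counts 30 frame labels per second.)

02:55:30:22

315922 ÷ 30 = 10530 full seconds, remainder 22 frames.
10530 s = 2 h 55 min 30 s.
Timecode: 02:55:30:22.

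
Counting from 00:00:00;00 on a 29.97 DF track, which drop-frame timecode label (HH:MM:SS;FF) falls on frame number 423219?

03:55:21;13

Ten DF minutes hold 17982 frames, so frame 423219 lies in block 23 (frames 413586–431567) with 9633 frames into that block.
The block's first minute is 1800 frames and the rest 1798 each; 9633 frames reaches minute 5, so 23 × 18 + 5 × 2 = 424 labels have been skipped so far.
Adding those back, label number 423219 + 424 = 423643 at 30 labels/s is 14121 s + 13 f = 3 h 55 min 21 s frame 13, i.e. 03:55:21;13.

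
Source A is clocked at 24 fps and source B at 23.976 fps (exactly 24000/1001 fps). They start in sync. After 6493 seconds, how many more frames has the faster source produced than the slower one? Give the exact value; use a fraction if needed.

A emits 24 × 6493 = 155832 frames; B emits 24000/1001 × 6493 = 155832000/1001.
Difference = 155832/1001 frames (≈ 155.6763); B is behind A.

155832/1001 frames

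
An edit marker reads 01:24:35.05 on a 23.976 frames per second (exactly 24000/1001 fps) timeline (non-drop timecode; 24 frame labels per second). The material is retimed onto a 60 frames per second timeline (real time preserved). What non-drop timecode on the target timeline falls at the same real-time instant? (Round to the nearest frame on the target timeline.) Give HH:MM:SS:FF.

Source frame index: (1×3600 + 24×60 + 35) × 24 + 5 = 121805.
Real time: 121805 / (24000/1001) = 24385361/4800 s.
Target frame: (24385361/4800) × (60) = 24385361/80 ≈ 304817.013 → 304817.
At 60 labels/s: frame 304817 → 01:24:40:17.

01:24:40:17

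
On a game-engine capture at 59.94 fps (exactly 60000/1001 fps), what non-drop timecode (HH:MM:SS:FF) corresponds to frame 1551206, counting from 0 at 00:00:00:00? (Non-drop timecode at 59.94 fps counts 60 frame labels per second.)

07:10:53:26

1551206 ÷ 60 = 25853 full seconds, remainder 26 frames.
25853 s = 7 h 10 min 53 s.
Timecode: 07:10:53:26.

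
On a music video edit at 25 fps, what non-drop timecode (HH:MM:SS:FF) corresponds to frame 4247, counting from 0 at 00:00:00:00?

00:02:49:22

4247 ÷ 25 = 169 full seconds, remainder 22 frames.
169 s = 0 h 2 min 49 s.
Timecode: 00:02:49:22.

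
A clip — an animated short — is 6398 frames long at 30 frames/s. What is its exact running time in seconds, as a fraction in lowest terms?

Running time = 6398 ÷ (30) = 6398 × 1/30 = 3199/15 s.

3199/15 seconds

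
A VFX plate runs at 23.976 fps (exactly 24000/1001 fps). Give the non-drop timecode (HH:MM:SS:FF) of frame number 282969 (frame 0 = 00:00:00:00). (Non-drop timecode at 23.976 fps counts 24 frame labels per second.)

282969 ÷ 24 = 11790 full seconds, remainder 9 frames.
11790 s = 3 h 16 min 30 s.
Timecode: 03:16:30:09.

03:16:30:09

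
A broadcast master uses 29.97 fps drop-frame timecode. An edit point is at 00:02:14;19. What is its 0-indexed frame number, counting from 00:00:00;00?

4035

Complete 10-minute blocks: 0, each 17982 frames → 0.
Remaining 2 whole minutes in the current block: 1800 + 1 × 1798 = 3598 frames.
Within the current minute: 14 × 30 + 19 − 2 = 437 (labels ;00/;01 skipped at this minute). Total = 0 + 3598 + 437 = 4035.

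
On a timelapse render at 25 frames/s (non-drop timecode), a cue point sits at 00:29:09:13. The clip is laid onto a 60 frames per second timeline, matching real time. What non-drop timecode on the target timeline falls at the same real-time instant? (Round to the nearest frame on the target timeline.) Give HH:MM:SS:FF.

Source frame index: (0×3600 + 29×60 + 9) × 25 + 13 = 43738.
Real time: 43738 / (25) = 43738/25 s.
Target frame: (43738/25) × (60) = 524856/5 ≈ 104971.200 → 104971.
At 60 labels/s: frame 104971 → 00:29:09:31.

00:29:09:31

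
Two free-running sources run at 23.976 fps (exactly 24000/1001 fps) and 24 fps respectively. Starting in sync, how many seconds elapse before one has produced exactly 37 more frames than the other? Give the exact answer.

37037/24 seconds

The gap grows by |24 − 24000/1001| = 24/1001 frames per second.
Time for a 37-frame gap: 37 ÷ (24/1001) = 37037/24 s.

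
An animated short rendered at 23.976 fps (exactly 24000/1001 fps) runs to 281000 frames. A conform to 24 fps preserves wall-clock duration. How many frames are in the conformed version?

Target frames = source frames × (target rate / source rate) = 281000 × (24)/(24000/1001) = 281000 × 1001/1000 = 281281.

281281 frames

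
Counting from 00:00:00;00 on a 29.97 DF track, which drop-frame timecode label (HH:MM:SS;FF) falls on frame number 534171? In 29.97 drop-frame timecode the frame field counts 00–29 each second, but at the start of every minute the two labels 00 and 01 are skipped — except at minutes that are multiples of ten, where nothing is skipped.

Ten DF minutes hold 17982 frames, so frame 534171 lies in block 29 (frames 521478–539459) with 12693 frames into that block.
The block's first minute is 1800 frames and the rest 1798 each; 12693 frames reaches minute 7, so 29 × 18 + 7 × 2 = 536 labels have been skipped so far.
Adding those back, label number 534171 + 536 = 534707 at 30 labels/s is 17823 s + 17 f = 4 h 57 min 3 s frame 17, i.e. 04:57:03;17.

04:57:03;17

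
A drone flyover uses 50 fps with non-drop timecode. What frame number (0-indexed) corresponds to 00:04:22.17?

13117

Total seconds to the label: (0 × 3600 + 4 × 60 + 22) = 262.
Frame index = 262 × 50 + 17 = 13117.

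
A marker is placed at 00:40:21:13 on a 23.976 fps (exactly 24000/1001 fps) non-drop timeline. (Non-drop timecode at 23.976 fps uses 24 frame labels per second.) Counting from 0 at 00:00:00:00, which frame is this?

Total seconds to the label: (0 × 3600 + 40 × 60 + 21) = 2421.
Frame index = 2421 × 24 + 13 = 58117.

58117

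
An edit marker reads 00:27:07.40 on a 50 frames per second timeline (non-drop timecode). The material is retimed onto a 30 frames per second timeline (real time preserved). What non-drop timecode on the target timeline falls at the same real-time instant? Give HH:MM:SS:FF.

Source frame index: (0×3600 + 27×60 + 7) × 50 + 40 = 81390.
Real time: 81390 / (50) = 8139/5 s.
Target frame: (8139/5) × (30) = 48834.
At 30 labels/s: frame 48834 → 00:27:07:24.

00:27:07:24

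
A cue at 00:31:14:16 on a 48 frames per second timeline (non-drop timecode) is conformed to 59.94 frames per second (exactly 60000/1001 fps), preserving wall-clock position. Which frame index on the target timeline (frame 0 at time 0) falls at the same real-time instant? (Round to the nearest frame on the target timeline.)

frame 112348

Source frame index: (0×3600 + 31×60 + 14) × 48 + 16 = 89968.
Real time: 89968 / (48) = 5623/3 s.
Target frame: (5623/3) × (60000/1001) = 112460000/1001 ≈ 112347.652 → 112348.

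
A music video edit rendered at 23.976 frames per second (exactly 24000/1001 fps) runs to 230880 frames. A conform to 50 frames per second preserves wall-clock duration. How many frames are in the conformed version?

Target frames = source frames × (target rate / source rate) = 230880 × (50)/(24000/1001) = 230880 × 1001/480 = 481481.

481481 frames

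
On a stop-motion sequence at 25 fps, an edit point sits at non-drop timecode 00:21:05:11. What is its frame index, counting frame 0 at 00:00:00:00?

Total seconds to the label: (0 × 3600 + 21 × 60 + 5) = 1265.
Frame index = 1265 × 25 + 11 = 31636.

31636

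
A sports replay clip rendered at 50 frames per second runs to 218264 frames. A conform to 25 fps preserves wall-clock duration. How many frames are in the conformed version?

109132 frames

Target frames = source frames × (target rate / source rate) = 218264 × (25)/(50) = 218264 × 1/2 = 109132.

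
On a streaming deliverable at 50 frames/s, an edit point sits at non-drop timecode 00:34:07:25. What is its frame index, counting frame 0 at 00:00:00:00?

Total seconds to the label: (0 × 3600 + 34 × 60 + 7) = 2047.
Frame index = 2047 × 50 + 25 = 102375.

frame 102375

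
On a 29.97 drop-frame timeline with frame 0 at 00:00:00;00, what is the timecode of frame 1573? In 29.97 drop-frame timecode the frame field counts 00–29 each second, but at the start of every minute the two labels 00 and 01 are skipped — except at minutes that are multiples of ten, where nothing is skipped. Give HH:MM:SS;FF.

Ten DF minutes hold 17982 frames, so frame 1573 lies in block 0 (frames 0–17981) with 1573 frames into that block.
The block's first minute is 1800 frames and the rest 1798 each; 1573 frames reaches minute 0, so 0 × 18 + 0 × 2 = 0 labels have been skipped so far.
Adding those back, label number 1573 + 0 = 1573 at 30 labels/s is 52 s + 13 f = 0 h 0 min 52 s frame 13, i.e. 00:00:52;13.

00:00:52;13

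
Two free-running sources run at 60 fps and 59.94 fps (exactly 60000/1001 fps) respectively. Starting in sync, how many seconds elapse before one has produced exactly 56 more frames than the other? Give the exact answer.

The gap grows by |60000/1001 − 60| = 60/1001 frames per second.
Time for a 56-frame gap: 56 ÷ (60/1001) = 14014/15 s.

14014/15 seconds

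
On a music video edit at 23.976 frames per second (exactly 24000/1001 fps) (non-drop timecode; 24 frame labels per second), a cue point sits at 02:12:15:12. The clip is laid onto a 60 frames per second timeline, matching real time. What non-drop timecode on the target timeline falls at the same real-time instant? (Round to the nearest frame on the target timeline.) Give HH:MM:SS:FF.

Source frame index: (2×3600 + 12×60 + 15) × 24 + 12 = 190452.
Real time: 190452 / (24000/1001) = 15886871/2000 s.
Target frame: (15886871/2000) × (60) = 47660613/100 ≈ 476606.130 → 476606.
At 60 labels/s: frame 476606 → 02:12:23:26.

02:12:23:26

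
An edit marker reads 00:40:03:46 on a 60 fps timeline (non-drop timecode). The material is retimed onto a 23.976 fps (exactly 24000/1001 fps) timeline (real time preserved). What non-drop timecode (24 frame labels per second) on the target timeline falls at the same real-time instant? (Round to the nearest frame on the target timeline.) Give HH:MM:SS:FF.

00:40:01:09

Source frame index: (0×3600 + 40×60 + 3) × 60 + 46 = 144226.
Real time: 144226 / (60) = 72113/30 s.
Target frame: (72113/30) × (24000/1001) = 57690400/1001 ≈ 57632.767 → 57633.
At 24 labels/s: frame 57633 → 00:40:01:09.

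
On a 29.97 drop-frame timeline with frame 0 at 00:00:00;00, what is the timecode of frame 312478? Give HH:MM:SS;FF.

Ten DF minutes hold 17982 frames, so frame 312478 lies in block 17 (frames 305694–323675) with 6784 frames into that block.
The block's first minute is 1800 frames and the rest 1798 each; 6784 frames reaches minute 3, so 17 × 18 + 3 × 2 = 312 labels have been skipped so far.
Adding those back, label number 312478 + 312 = 312790 at 30 labels/s is 10426 s + 10 f = 2 h 53 min 46 s frame 10, i.e. 02:53:46;10.

02:53:46;10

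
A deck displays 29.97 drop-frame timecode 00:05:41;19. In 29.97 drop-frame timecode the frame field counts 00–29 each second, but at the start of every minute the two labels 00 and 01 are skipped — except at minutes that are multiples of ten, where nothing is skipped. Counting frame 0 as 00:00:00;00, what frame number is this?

10239

As if non-drop at 30 labels/s: (0 × 3600 + 5 × 60 + 41) × 30 + 19 = 10249.
Minute boundaries passed: 5; those not divisible by 10: 5 − 0 = 5; dropped labels = 2 × 5 = 10.
Actual frame index = 10249 − 10 = 10239.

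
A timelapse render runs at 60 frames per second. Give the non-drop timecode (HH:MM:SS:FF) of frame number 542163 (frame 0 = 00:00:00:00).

02:30:36:03

542163 ÷ 60 = 9036 full seconds, remainder 3 frames.
9036 s = 2 h 30 min 36 s.
Timecode: 02:30:36:03.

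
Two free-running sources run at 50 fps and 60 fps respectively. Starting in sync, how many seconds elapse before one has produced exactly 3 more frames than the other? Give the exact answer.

The gap grows by |60 − 50| = 10 frames per second.
Time for a 3-frame gap: 3 ÷ (10) = 0.3 s.

0.3 seconds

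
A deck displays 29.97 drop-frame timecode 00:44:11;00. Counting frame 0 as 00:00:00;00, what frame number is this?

Complete 10-minute blocks: 4, each 17982 frames → 71928.
Remaining 4 whole minutes in the current block: 1800 + 3 × 1798 = 7194 frames.
Within the current minute: 11 × 30 + 0 − 2 = 328 (labels ;00/;01 skipped at this minute). Total = 71928 + 7194 + 328 = 79450.

79450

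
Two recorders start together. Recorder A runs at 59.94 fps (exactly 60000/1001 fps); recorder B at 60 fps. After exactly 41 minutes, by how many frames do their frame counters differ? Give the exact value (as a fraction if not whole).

147600/1001 frames

41 min = 2460 s.
A emits 60000/1001 × 2460 = 147600000/1001 frames; B emits 60 × 2460 = 147600.
Difference = 147600/1001 frames (≈ 147.4525); B is ahead of A.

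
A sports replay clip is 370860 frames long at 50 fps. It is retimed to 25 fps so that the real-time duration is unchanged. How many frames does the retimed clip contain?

Target frames = source frames × (target rate / source rate) = 370860 × (25)/(50) = 370860 × 1/2 = 185430.

185430 frames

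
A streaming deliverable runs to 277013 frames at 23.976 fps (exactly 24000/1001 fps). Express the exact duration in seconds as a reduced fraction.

Running time = 277013 ÷ (24000/1001) = 277013 × 1001/24000 = 277290013/24000 s.

277290013/24000 seconds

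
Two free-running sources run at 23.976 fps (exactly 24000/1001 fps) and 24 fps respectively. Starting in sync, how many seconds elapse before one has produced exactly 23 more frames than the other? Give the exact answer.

23023/24 seconds

The gap grows by |24 − 24000/1001| = 24/1001 frames per second.
Time for a 23-frame gap: 23 ÷ (24/1001) = 23023/24 s.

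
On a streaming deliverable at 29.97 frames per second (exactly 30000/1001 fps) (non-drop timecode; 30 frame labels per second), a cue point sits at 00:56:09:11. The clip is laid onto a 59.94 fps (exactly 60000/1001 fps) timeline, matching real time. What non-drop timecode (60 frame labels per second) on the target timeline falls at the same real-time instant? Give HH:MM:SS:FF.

Source frame index: (0×3600 + 56×60 + 9) × 30 + 11 = 101081.
Real time: 101081 / (30000/1001) = 101182081/30000 s.
Target frame: (101182081/30000) × (60000/1001) = 202162.
At 60 labels/s: frame 202162 → 00:56:09:22.

00:56:09:22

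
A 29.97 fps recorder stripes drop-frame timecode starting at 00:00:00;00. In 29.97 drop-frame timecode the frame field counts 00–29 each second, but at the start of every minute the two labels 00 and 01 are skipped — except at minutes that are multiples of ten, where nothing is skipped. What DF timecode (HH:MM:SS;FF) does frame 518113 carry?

04:48:07;23

Each 10-minute DF block holds 10 × 60 × 30 − 9 × 2 = 17982 frames. 518113 ÷ 17982 → 28 full blocks, remainder 14617.
Within the partial block the first minute is 1800 frames and each further minute 1798, so 8 further minute boundaries passed. Total skipped labels = 18 × 28 + 2 × 8 = 520.
Non-drop label index = 518113 + 520 = 518633; at 30 labels/s that is 04:48:07:23, i.e. DF 04:48:07;23.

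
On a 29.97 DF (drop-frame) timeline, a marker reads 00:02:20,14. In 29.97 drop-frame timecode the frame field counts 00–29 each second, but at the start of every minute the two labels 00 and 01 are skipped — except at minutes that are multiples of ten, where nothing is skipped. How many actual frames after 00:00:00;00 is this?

4210

As if non-drop at 30 labels/s: (0 × 3600 + 2 × 60 + 20) × 30 + 14 = 4214.
Minute boundaries passed: 2; those not divisible by 10: 2 − 0 = 2; dropped labels = 2 × 2 = 4.
Actual frame index = 4214 − 4 = 4210.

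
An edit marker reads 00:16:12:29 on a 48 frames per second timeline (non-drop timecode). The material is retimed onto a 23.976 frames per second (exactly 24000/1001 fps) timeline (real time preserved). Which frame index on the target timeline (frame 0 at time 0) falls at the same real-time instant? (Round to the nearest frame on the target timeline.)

frame 23319

Source frame index: (0×3600 + 16×60 + 12) × 48 + 29 = 46685.
Real time: 46685 / (48) = 46685/48 s.
Target frame: (46685/48) × (24000/1001) = 23342500/1001 ≈ 23319.181 → 23319.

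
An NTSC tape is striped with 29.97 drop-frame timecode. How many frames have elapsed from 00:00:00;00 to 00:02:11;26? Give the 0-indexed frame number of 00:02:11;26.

3952

Complete 10-minute blocks: 0, each 17982 frames → 0.
Remaining 2 whole minutes in the current block: 1800 + 1 × 1798 = 3598 frames.
Within the current minute: 11 × 30 + 26 − 2 = 354 (labels ;00/;01 skipped at this minute). Total = 0 + 3598 + 354 = 3952.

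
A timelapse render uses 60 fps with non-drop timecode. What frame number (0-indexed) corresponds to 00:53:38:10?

Total seconds to the label: (0 × 3600 + 53 × 60 + 38) = 3218.
Frame index = 3218 × 60 + 10 = 193090.

frame 193090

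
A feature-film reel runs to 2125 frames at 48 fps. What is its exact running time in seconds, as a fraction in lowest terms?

Running time = 2125 ÷ (48) = 2125 × 1/48 = 2125/48 s.

2125/48 seconds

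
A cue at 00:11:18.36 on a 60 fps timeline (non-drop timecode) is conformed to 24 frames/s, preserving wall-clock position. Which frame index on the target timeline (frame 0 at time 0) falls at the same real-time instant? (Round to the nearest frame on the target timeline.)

Source frame index: (0×3600 + 11×60 + 18) × 60 + 36 = 40716.
Real time: 40716 / (60) = 3393/5 s.
Target frame: (3393/5) × (24) = 81432/5 ≈ 16286.400 → 16286.

frame 16286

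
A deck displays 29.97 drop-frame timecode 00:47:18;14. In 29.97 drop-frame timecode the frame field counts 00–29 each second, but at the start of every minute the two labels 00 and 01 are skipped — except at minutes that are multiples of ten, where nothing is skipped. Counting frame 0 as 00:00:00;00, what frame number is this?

85068

As if non-drop at 30 labels/s: (0 × 3600 + 47 × 60 + 18) × 30 + 14 = 85154.
Minute boundaries passed: 47; those not divisible by 10: 47 − 4 = 43; dropped labels = 2 × 43 = 86.
Actual frame index = 85154 − 86 = 85068.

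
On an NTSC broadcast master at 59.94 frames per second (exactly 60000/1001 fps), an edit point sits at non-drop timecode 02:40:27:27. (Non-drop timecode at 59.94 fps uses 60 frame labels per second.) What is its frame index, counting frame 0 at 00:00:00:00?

Total seconds to the label: (2 × 3600 + 40 × 60 + 27) = 9627.
Frame index = 9627 × 60 + 27 = 577647.

frame 577647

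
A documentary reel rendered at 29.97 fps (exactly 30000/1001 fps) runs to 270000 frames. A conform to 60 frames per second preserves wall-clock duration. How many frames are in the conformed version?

Target frames = source frames × (target rate / source rate) = 270000 × (60)/(30000/1001) = 270000 × 1001/500 = 540540.

540540 frames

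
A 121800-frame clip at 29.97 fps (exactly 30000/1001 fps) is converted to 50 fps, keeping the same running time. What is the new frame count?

Target frames = source frames × (target rate / source rate) = 121800 × (50)/(30000/1001) = 121800 × 1001/600 = 203203.

203203 frames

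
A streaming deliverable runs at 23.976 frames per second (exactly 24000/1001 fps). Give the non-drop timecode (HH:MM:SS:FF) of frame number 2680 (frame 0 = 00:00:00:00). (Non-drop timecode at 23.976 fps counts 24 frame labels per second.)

2680 ÷ 24 = 111 full seconds, remainder 16 frames.
111 s = 0 h 1 min 51 s.
Timecode: 00:01:51:16.

00:01:51:16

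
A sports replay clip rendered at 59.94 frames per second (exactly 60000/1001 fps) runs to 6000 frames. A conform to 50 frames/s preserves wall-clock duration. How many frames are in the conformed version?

5005 frames

Target frames = source frames × (target rate / source rate) = 6000 × (50)/(60000/1001) = 6000 × 1001/1200 = 5005.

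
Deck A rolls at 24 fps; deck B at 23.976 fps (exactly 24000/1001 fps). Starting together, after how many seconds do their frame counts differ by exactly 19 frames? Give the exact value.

19019/24 seconds

The gap grows by |24000/1001 − 24| = 24/1001 frames per second.
Time for a 19-frame gap: 19 ÷ (24/1001) = 19019/24 s.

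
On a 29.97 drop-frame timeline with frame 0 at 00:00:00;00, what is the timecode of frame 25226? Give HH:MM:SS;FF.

00:14:01;22

Ten DF minutes hold 17982 frames, so frame 25226 lies in block 1 (frames 17982–35963) with 7244 frames into that block.
The block's first minute is 1800 frames and the rest 1798 each; 7244 frames reaches minute 4, so 1 × 18 + 4 × 2 = 26 labels have been skipped so far.
Adding those back, label number 25226 + 26 = 25252 at 30 labels/s is 841 s + 22 f = 0 h 14 min 1 s frame 22, i.e. 00:14:01;22.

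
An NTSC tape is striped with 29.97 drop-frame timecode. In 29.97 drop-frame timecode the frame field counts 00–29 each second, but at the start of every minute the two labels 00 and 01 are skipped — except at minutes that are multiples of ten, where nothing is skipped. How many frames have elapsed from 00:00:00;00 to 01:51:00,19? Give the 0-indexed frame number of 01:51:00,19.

199619

As if non-drop at 30 labels/s: (1 × 3600 + 51 × 60 + 0) × 30 + 19 = 199819.
Minute boundaries passed: 111; those not divisible by 10: 111 − 11 = 100; dropped labels = 2 × 100 = 200.
Actual frame index = 199819 − 200 = 199619.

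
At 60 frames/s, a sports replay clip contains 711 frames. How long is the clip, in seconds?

11.85 seconds

Running time = 711 / (60) = 11.85 s.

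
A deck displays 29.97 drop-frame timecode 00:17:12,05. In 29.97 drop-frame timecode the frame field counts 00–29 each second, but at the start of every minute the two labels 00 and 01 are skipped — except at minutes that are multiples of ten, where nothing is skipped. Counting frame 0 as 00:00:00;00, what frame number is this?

30933

As if non-drop at 30 labels/s: (0 × 3600 + 17 × 60 + 12) × 30 + 5 = 30965.
Minute boundaries passed: 17; those not divisible by 10: 17 − 1 = 16; dropped labels = 2 × 16 = 32.
Actual frame index = 30965 − 32 = 30933.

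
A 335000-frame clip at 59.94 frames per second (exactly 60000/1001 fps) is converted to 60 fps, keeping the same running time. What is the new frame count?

335335 frames

Target frames = source frames × (target rate / source rate) = 335000 × (60)/(60000/1001) = 335000 × 1001/1000 = 335335.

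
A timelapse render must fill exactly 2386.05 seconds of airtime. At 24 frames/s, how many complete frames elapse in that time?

Frames = 2386.05 × 24 = 286326/5 ≈ 57265.2000.
Complete frames: 57265.

57265 frames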